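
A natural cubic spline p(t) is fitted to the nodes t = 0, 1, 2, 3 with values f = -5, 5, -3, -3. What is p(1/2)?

Write σ_i for p''(x_i). With h_i = 1, 1, 1 and divided differences Δ_i = 10, -8, 0, the continuity of p' gives the tridiagonal system
  1·σ_0 + 4·σ_1 + 1·σ_2 = 6(Δ_1 - Δ_0) = -108
  1·σ_1 + 4·σ_2 + 1·σ_3 = 6(Δ_2 - Δ_1) = 48
Natural end conditions: σ_0 = σ_3 = 0.
Hence σ_0 = 0, σ_1 = -32, σ_2 = 20, σ_3 = 0.
On [0, 1], p(t) = -5 + 46/3·t + 0·t² - 16/3·t³.
With t = 1/2: p(1/2) = 2.

2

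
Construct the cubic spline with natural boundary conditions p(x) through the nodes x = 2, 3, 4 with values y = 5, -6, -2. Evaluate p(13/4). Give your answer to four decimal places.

Write m_i for p''(x_i). With h_i = 1, 1 and divided differences Δ_i = -11, 4, the continuity of p' gives the tridiagonal system
  1·m_0 + 4·m_1 + 1·m_2 = 6(Δ_1 - Δ_0) = 90
Natural end conditions: m_0 = m_2 = 0.
Forward elimination and back-substitution give m_0 = 0, m_1 = 45/2, m_2 = 0.
On [3, 4], p(x) = -6 - 7/2·(x - 3) + 45/4·(x - 3)² - 15/4·(x - 3)³.
With (x - 3) = 1/4: p(13/4) = -1595/256.

-6.2305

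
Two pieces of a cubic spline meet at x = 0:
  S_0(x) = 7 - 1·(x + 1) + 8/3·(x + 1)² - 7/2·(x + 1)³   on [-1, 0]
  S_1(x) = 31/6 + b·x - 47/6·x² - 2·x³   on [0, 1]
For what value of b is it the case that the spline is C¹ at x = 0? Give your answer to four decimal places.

S_0'(x) = -1 + 16/3·(x + 1) - 21/2·(x + 1)², so S_0'(0) = -37/6. On the right, S_1'(0) = b, so b = -37/6.

-6.1667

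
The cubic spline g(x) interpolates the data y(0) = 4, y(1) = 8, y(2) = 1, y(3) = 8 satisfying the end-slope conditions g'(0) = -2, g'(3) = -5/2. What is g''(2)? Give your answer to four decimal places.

42.4667

Put M_i = g'' at the i-th knot. Here h = (1, 1, 1) and Δ = (4, -7, 7), so the interior equations h_(i-1)·M_(i-1) + 2(h_(i-1)+h_i)·M_i + h_i·M_(i+1) = 6(Δ_i − Δ_(i-1)) read
  1·M_0 + 4·M_1 + 1·M_2 = 6(Δ_1 - Δ_0) = -66
  1·M_1 + 4·M_2 + 1·M_3 = 6(Δ_2 - Δ_1) = 84
Clamped end conditions give two more equations: 2h_0·M_0 + h_0·M_1 = 6(Δ_0 - g'(0)) = 36 and h_2·M_2 + 2h_2·M_3 = 6(g'(3) - Δ_2) = -57.
Solving the tridiagonal system: M_0 = 541/15, M_1 = -542/15, M_2 = 637/15, M_3 = -746/15.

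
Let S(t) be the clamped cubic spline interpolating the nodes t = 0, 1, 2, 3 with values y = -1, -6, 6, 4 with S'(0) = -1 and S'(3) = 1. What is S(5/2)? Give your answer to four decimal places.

5.6583

Write σ_i for S''(x_i). With h_i = 1, 1, 1 and divided differences Δ_i = -5, 12, -2, the continuity of S' gives the tridiagonal system
  1·σ_0 + 4·σ_1 + 1·σ_2 = 6(Δ_1 - Δ_0) = 102
  1·σ_1 + 4·σ_2 + 1·σ_3 = 6(Δ_2 - Δ_1) = -84
Clamped end conditions give two more equations: 2h_0·σ_0 + h_0·σ_1 = 6(Δ_0 - S'(0)) = -24 and h_2·σ_2 + 2h_2·σ_3 = 6(S'(3) - Δ_2) = 18.
Forward elimination and back-substitution give σ_0 = -508/15, σ_1 = 656/15, σ_2 = -586/15, σ_3 = 428/15.
On [2, 3], S(t) = 6 + 94/15·(t - 2) - 293/15·(t - 2)² + 169/15·(t - 2)³.
With (t - 2) = 1/2: S(5/2) = 679/120.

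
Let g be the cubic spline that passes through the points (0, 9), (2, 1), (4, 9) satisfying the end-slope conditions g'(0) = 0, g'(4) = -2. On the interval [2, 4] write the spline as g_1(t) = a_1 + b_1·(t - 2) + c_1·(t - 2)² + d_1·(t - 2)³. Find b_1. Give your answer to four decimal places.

Put M_i = g'' at the i-th knot. Here h = (2, 2) and Δ = (-4, 4), so the interior equations h_(i-1)·M_(i-1) + 2(h_(i-1)+h_i)·M_i + h_i·M_(i+1) = 6(Δ_i − Δ_(i-1)) read
  2·M_0 + 8·M_1 + 2·M_2 = 6(Δ_1 - Δ_0) = 48
Clamped end conditions give two more equations: 2h_0·M_0 + h_0·M_1 = 6(Δ_0 - g'(0)) = -24 and h_1·M_1 + 2h_1·M_2 = 6(g'(4) - Δ_1) = -36.
Hence M_0 = -25/2, M_1 = 13, M_2 = -31/2.
On [2, 4], with g_1(t) = a_1 + b_1·(t - 2) + c_1·(t - 2)² + d_1·(t - 2)³: c_1 = M_1/2 = 13/2, d_1 = (M_2 - M_1)/(6h_1) = -19/8, b_1 = Δ_1 - h_1(2M_1 + M_2)/6 = 1/2.

0.5000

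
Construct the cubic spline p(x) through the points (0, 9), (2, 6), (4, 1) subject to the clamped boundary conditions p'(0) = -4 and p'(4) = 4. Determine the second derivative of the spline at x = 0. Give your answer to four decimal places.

Put m_i = p'' at the i-th knot. Here h = (2, 2) and Δ = (-3/2, -5/2), so the interior equations h_(i-1)·m_(i-1) + 2(h_(i-1)+h_i)·m_i + h_i·m_(i+1) = 6(Δ_i − Δ_(i-1)) read
  2·m_0 + 8·m_1 + 2·m_2 = 6(Δ_1 - Δ_0) = -6
Clamped end conditions give two more equations: 2h_0·m_0 + h_0·m_1 = 6(Δ_0 - p'(0)) = 15 and h_1·m_1 + 2h_1·m_2 = 6(p'(4) - Δ_1) = 39.
Forward elimination and back-substitution give m_0 = 13/2, m_1 = -11/2, m_2 = 25/2.

6.5000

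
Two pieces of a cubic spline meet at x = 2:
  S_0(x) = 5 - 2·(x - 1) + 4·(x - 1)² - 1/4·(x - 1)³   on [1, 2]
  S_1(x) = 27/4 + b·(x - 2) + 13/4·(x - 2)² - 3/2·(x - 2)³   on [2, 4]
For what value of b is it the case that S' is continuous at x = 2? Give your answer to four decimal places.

5.2500

S_0'(x) = -2 + 8·(x - 1) - 3/4·(x - 1)², so S_0'(2) = 21/4. On the right, S_1'(2) = b, so b = 21/4.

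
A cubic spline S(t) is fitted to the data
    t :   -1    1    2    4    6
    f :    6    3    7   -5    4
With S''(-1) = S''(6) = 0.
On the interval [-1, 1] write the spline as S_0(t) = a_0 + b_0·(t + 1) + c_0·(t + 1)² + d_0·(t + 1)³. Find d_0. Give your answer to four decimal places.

With m_i denoting the second derivative at x_i, h_i = 2, 1, 2, 2, and Δ_i = (y_(i+1) − y_i)/h_i = -3/2, 4, -6, 9/2:
  2·m_0 + 6·m_1 + 1·m_2 = 6(Δ_1 - Δ_0) = 33
  1·m_1 + 6·m_2 + 2·m_3 = 6(Δ_2 - Δ_1) = -60
  2·m_2 + 8·m_3 + 2·m_4 = 6(Δ_3 - Δ_2) = 63
Natural end conditions: m_0 = m_4 = 0.
Solving: m_0 = 0, m_1 = 1029/128, m_2 = -975/64, m_3 = 2991/256, m_4 = 0.
On [-1, 1], with S_0(t) = a_0 + b_0·(t + 1) + c_0·(t + 1)² + d_0·(t + 1)³: c_0 = m_0/2 = 0, d_0 = (m_1 - m_0)/(6h_0) = 343/512, b_0 = Δ_0 - h_0(2m_0 + m_1)/6 = -535/128.

0.6699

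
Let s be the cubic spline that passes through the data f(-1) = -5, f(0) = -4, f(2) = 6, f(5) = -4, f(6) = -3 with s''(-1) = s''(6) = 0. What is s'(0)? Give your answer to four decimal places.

Write m_i for s''(x_i). With h_i = 1, 2, 3, 1 and divided differences Δ_i = 1, 5, -10/3, 1, the continuity of s' gives the tridiagonal system
  1·m_0 + 6·m_1 + 2·m_2 = 6(Δ_1 - Δ_0) = 24
  2·m_1 + 10·m_2 + 3·m_3 = 6(Δ_2 - Δ_1) = -50
  3·m_2 + 8·m_3 + 1·m_4 = 6(Δ_3 - Δ_2) = 26
Natural end conditions: m_0 = m_4 = 0.
Hence m_0 = 0, m_1 = 1330/197, m_2 = -1626/197, m_3 = 1250/197, m_4 = 0.
On [0, 2], s'(x) = b_1 + 2c_1·x + 3d_1·x² with b_1 = Δ_1 - h_1(2m_1 + m_2)/6 = 1921/591, c_1 = m_1/2 = 665/197, d_1 = (m_2 - m_1)/(6h_1) = -739/591. So s'(0) = 1921/591.

3.2504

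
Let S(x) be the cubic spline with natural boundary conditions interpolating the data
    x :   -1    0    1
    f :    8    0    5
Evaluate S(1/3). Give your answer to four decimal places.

0.4630

Put m_i = S'' at the i-th knot. Here h = (1, 1) and Δ = (-8, 5), so the interior equations h_(i-1)·m_(i-1) + 2(h_(i-1)+h_i)·m_i + h_i·m_(i+1) = 6(Δ_i − Δ_(i-1)) read
  1·m_0 + 4·m_1 + 1·m_2 = 6(Δ_1 - Δ_0) = 78
Natural end conditions: m_0 = m_2 = 0.
Solving: m_0 = 0, m_1 = 39/2, m_2 = 0.
On [0, 1], S(x) = 0 - 3/2·x + 39/4·x² - 13/4·x³.
With x = 1/3: S(1/3) = 25/54.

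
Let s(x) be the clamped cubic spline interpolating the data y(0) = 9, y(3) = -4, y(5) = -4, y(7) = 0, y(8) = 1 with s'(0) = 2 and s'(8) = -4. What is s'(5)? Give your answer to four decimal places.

Let m_i = s''(x_i). Step sizes h_i = 3, 2, 2, 1; slopes of the chords Δ_i = (y_(i+1) - y_i)/h_i = -13/3, 0, 2, 1.
  3·m_0 + 10·m_1 + 2·m_2 = 6(Δ_1 - Δ_0) = 26
  2·m_1 + 8·m_2 + 2·m_3 = 6(Δ_2 - Δ_1) = 12
  2·m_2 + 6·m_3 + 1·m_4 = 6(Δ_3 - Δ_2) = -6
Clamped end conditions give two more equations: 2h_0·m_0 + h_0·m_1 = 6(Δ_0 - s'(0)) = -38 and h_3·m_3 + 2h_3·m_4 = 6(s'(8) - Δ_3) = -30.
Forward elimination and back-substitution give m_0 = -1433/159, m_1 = 284/53, m_2 = -29/106, m_3 = 92/53, m_4 = -841/53.
On [5, 7], s'(x) = b_2 + 2c_2·(x - 5) + 3d_2·(x - 5)² with b_2 = Δ_2 - h_2(2m_2 + m_3)/6 = 85/53, c_2 = m_2/2 = -29/212, d_2 = (m_3 - m_2)/(6h_2) = 71/424. So s'(5) = 85/53.

1.6038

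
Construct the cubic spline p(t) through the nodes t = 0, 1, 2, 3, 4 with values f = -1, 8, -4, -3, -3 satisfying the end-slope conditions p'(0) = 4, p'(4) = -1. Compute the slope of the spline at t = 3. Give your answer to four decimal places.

3.1964

Write σ_i for p''(x_i). With h_i = 1, 1, 1, 1 and divided differences Δ_i = 9, -12, 1, 0, the continuity of p' gives the tridiagonal system
  1·σ_0 + 4·σ_1 + 1·σ_2 = 6(Δ_1 - Δ_0) = -126
  1·σ_1 + 4·σ_2 + 1·σ_3 = 6(Δ_2 - Δ_1) = 78
  1·σ_2 + 4·σ_3 + 1·σ_4 = 6(Δ_3 - Δ_2) = -6
Clamped end conditions give two more equations: 2h_0·σ_0 + h_0·σ_1 = 6(Δ_0 - p'(0)) = 30 and h_3·σ_3 + 2h_3·σ_4 = 6(p'(4) - Δ_3) = -6.
Solving: σ_0 = 1123/28, σ_1 = -703/14, σ_2 = 139/4, σ_3 = -151/14, σ_4 = 67/28.
On [3, 4], p'(t) = b_3 + 2c_3·(t - 3) + 3d_3·(t - 3)² with b_3 = Δ_3 - h_3(2σ_3 + σ_4)/6 = 179/56, c_3 = σ_3/2 = -151/28, d_3 = (σ_4 - σ_3)/(6h_3) = 123/56. So p'(3) = 179/56.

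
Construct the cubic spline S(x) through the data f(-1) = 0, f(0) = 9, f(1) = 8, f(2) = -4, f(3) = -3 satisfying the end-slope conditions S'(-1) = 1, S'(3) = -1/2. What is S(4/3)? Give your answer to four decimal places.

3.7467

With m_i denoting the second derivative at x_i, h_i = 1, 1, 1, 1, and Δ_i = (y_(i+1) − y_i)/h_i = 9, -1, -12, 1:
  1·m_0 + 4·m_1 + 1·m_2 = 6(Δ_1 - Δ_0) = -60
  1·m_1 + 4·m_2 + 1·m_3 = 6(Δ_2 - Δ_1) = -66
  1·m_2 + 4·m_3 + 1·m_4 = 6(Δ_3 - Δ_2) = 78
Clamped end conditions give two more equations: 2h_0·m_0 + h_0·m_1 = 6(Δ_0 - S'(-1)) = 48 and h_3·m_3 + 2h_3·m_4 = 6(S'(3) - Δ_3) = -9.
Hence m_0 = 1863/56, m_1 = -519/28, m_2 = -153/8, m_3 = 813/28, m_4 = -1065/56.
On [1, 2], S(x) = 8 - 293/28·(x - 1) - 153/16·(x - 1)² + 899/112·(x - 1)³.
With (x - 1) = 1/3: S(4/3) = 5665/1512.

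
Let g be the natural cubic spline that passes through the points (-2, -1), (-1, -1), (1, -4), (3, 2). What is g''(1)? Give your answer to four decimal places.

Write M_i for g''(x_i). With h_i = 1, 2, 2 and divided differences Δ_i = 0, -3/2, 3, the continuity of g' gives the tridiagonal system
  1·M_0 + 6·M_1 + 2·M_2 = 6(Δ_1 - Δ_0) = -9
  2·M_1 + 8·M_2 + 2·M_3 = 6(Δ_2 - Δ_1) = 27
Natural end conditions: M_0 = M_3 = 0.
Forward elimination and back-substitution give M_0 = 0, M_1 = -63/22, M_2 = 45/11, M_3 = 0.

4.0909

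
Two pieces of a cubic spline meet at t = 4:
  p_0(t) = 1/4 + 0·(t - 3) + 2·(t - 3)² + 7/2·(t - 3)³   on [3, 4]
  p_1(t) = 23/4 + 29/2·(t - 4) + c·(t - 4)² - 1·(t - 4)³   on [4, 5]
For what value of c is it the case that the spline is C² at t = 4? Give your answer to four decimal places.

p_0''(t) = 4 + 21·(t - 3), so p_0''(4) = 25. On the right, p_1''(4) = 2c, so c = 25/2.

12.5000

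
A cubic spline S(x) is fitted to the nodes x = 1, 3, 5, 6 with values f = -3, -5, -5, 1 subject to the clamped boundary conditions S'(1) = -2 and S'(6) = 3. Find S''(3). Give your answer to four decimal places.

-2.1304

Let σ_i = S''(x_i). Step sizes h_i = 2, 2, 1; slopes of the chords Δ_i = (y_(i+1) - y_i)/h_i = -1, 0, 6.
  2·σ_0 + 8·σ_1 + 2·σ_2 = 6(Δ_1 - Δ_0) = 6
  2·σ_1 + 6·σ_2 + 1·σ_3 = 6(Δ_2 - Δ_1) = 36
Clamped end conditions give two more equations: 2h_0·σ_0 + h_0·σ_1 = 6(Δ_0 - S'(1)) = 6 and h_2·σ_2 + 2h_2·σ_3 = 6(S'(6) - Δ_2) = -18.
Hence σ_0 = 59/23, σ_1 = -49/23, σ_2 = 206/23, σ_3 = -310/23.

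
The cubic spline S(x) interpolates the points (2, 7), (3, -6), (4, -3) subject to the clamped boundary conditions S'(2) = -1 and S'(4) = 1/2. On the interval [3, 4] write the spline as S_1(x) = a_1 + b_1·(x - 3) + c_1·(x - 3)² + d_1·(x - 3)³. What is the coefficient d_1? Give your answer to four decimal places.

With M_i denoting the second derivative at x_i, h_i = 1, 1, and Δ_i = (y_(i+1) − y_i)/h_i = -13, 3:
  1·M_0 + 4·M_1 + 1·M_2 = 6(Δ_1 - Δ_0) = 96
Clamped end conditions give two more equations: 2h_0·M_0 + h_0·M_1 = 6(Δ_0 - S'(2)) = -72 and h_1·M_1 + 2h_1·M_2 = 6(S'(4) - Δ_1) = -15.
Solving: M_0 = -237/4, M_1 = 93/2, M_2 = -123/4.
On [3, 4], with S_1(x) = a_1 + b_1·(x - 3) + c_1·(x - 3)² + d_1·(x - 3)³: c_1 = M_1/2 = 93/4, d_1 = (M_2 - M_1)/(6h_1) = -103/8, b_1 = Δ_1 - h_1(2M_1 + M_2)/6 = -59/8.

-12.8750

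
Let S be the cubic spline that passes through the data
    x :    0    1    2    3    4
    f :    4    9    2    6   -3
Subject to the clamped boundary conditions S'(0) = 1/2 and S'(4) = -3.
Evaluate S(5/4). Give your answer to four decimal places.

7.7803

With σ_i denoting the second derivative at x_i, h_i = 1, 1, 1, 1, and Δ_i = (y_(i+1) − y_i)/h_i = 5, -7, 4, -9:
  1·σ_0 + 4·σ_1 + 1·σ_2 = 6(Δ_1 - Δ_0) = -72
  1·σ_1 + 4·σ_2 + 1·σ_3 = 6(Δ_2 - Δ_1) = 66
  1·σ_2 + 4·σ_3 + 1·σ_4 = 6(Δ_3 - Δ_2) = -78
Clamped end conditions give two more equations: 2h_0·σ_0 + h_0·σ_1 = 6(Δ_0 - S'(0)) = 27 and h_3·σ_3 + 2h_3·σ_4 = 6(S'(4) - Δ_3) = 36.
Solving the tridiagonal system: σ_0 = 245/8, σ_1 = -137/4, σ_2 = 275/8, σ_3 = -149/4, σ_4 = 293/8.
On [1, 2], S(x) = 9 - 21/16·(x - 1) - 137/8·(x - 1)² + 183/16·(x - 1)³.
With (x - 1) = 1/4: S(5/4) = 7967/1024.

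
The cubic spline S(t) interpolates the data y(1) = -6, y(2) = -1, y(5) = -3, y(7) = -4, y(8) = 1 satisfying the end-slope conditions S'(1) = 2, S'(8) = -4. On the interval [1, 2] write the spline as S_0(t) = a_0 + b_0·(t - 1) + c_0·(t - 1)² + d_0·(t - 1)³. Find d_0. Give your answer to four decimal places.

-2.8885

With m_i denoting the second derivative at x_i, h_i = 1, 3, 2, 1, and Δ_i = (y_(i+1) − y_i)/h_i = 5, -2/3, -1/2, 5:
  1·m_0 + 8·m_1 + 3·m_2 = 6(Δ_1 - Δ_0) = -34
  3·m_1 + 10·m_2 + 2·m_3 = 6(Δ_2 - Δ_1) = 1
  2·m_2 + 6·m_3 + 1·m_4 = 6(Δ_3 - Δ_2) = 33
Clamped end conditions give two more equations: 2h_0·m_0 + h_0·m_1 = 6(Δ_0 - S'(1)) = 18 and h_3·m_3 + 2h_3·m_4 = 6(S'(8) - Δ_3) = -54.
Forward elimination and back-substitution give m_0 = 1743/148, m_1 = -411/74, m_2 = -199/444, m_3 = 1229/111, m_4 = -7223/222.
On [1, 2], with S_0(t) = a_0 + b_0·(t - 1) + c_0·(t - 1)² + d_0·(t - 1)³: c_0 = m_0/2 = 1743/296, d_0 = (m_1 - m_0)/(6h_0) = -855/296, b_0 = Δ_0 - h_0(2m_0 + m_1)/6 = 2.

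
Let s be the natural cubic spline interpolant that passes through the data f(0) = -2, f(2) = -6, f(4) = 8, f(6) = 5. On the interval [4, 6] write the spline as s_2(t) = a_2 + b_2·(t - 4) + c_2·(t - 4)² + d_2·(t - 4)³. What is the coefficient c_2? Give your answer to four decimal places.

Put σ_i = s'' at the i-th knot. Here h = (2, 2, 2) and Δ = (-2, 7, -3/2), so the interior equations h_(i-1)·σ_(i-1) + 2(h_(i-1)+h_i)·σ_i + h_i·σ_(i+1) = 6(Δ_i − Δ_(i-1)) read
  2·σ_0 + 8·σ_1 + 2·σ_2 = 6(Δ_1 - Δ_0) = 54
  2·σ_1 + 8·σ_2 + 2·σ_3 = 6(Δ_2 - Δ_1) = -51
Natural end conditions: σ_0 = σ_3 = 0.
Forward elimination and back-substitution give σ_0 = 0, σ_1 = 89/10, σ_2 = -43/5, σ_3 = 0.
On [4, 6], with s_2(t) = a_2 + b_2·(t - 4) + c_2·(t - 4)² + d_2·(t - 4)³: c_2 = σ_2/2 = -43/10, d_2 = (σ_3 - σ_2)/(6h_2) = 43/60, b_2 = Δ_2 - h_2(2σ_2 + σ_3)/6 = 127/30.

-4.3000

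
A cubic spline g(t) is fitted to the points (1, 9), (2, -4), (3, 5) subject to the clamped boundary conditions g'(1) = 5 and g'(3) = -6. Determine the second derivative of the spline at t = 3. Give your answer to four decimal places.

-83.5000

With M_i denoting the second derivative at x_i, h_i = 1, 1, and Δ_i = (y_(i+1) − y_i)/h_i = -13, 9:
  1·M_0 + 4·M_1 + 1·M_2 = 6(Δ_1 - Δ_0) = 132
Clamped end conditions give two more equations: 2h_0·M_0 + h_0·M_1 = 6(Δ_0 - g'(1)) = -108 and h_1·M_1 + 2h_1·M_2 = 6(g'(3) - Δ_1) = -90.
Forward elimination and back-substitution give M_0 = -185/2, M_1 = 77, M_2 = -167/2.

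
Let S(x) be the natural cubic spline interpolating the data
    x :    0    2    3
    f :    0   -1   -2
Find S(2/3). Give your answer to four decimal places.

Let M_i = S''(x_i). Step sizes h_i = 2, 1; slopes of the chords Δ_i = (y_(i+1) - y_i)/h_i = -1/2, -1.
  2·M_0 + 6·M_1 + 1·M_2 = 6(Δ_1 - Δ_0) = -3
Natural end conditions: M_0 = M_2 = 0.
Hence M_0 = 0, M_1 = -1/2, M_2 = 0.
On [0, 2], S(x) = 0 - 1/3·x + 0·x² - 1/24·x³.
With x = 2/3: S(2/3) = -19/81.

-0.2346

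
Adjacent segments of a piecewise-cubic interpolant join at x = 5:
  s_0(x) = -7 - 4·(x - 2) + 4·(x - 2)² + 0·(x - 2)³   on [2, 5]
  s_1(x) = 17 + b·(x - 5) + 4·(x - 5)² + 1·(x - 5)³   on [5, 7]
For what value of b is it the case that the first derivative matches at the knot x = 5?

20

s_0'(x) = -4 + 8·(x - 2) + 0·(x - 2)², so s_0'(5) = 20. On the right, s_1'(5) = b, so b = 20.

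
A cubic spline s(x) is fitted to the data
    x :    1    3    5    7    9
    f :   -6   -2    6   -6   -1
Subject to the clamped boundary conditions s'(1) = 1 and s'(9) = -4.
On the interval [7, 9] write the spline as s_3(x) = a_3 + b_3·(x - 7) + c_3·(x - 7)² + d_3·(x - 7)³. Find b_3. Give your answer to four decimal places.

With M_i denoting the second derivative at x_i, h_i = 2, 2, 2, 2, and Δ_i = (y_(i+1) − y_i)/h_i = 2, 4, -6, 5/2:
  2·M_0 + 8·M_1 + 2·M_2 = 6(Δ_1 - Δ_0) = 12
  2·M_1 + 8·M_2 + 2·M_3 = 6(Δ_2 - Δ_1) = -60
  2·M_2 + 8·M_3 + 2·M_4 = 6(Δ_3 - Δ_2) = 51
Clamped end conditions give two more equations: 2h_0·M_0 + h_0·M_1 = 6(Δ_0 - s'(1)) = 6 and h_3·M_3 + 2h_3·M_4 = 6(s'(9) - Δ_3) = -39.
Solving the tridiagonal system: M_0 = -97/112, M_1 = 265/56, M_2 = -193/16, M_3 = 757/56, M_4 = -1849/112.
On [7, 9], with s_3(x) = a_3 + b_3·(x - 7) + c_3·(x - 7)² + d_3·(x - 7)³: c_3 = M_3/2 = 757/112, d_3 = (M_4 - M_3)/(6h_3) = -1121/448, b_3 = Δ_3 - h_3(2M_3 + M_4)/6 = -113/112.

-1.0089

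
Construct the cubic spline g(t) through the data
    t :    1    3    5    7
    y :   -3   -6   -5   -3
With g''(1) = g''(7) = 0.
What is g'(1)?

With σ_i denoting the second derivative at x_i, h_i = 2, 2, 2, and Δ_i = (y_(i+1) − y_i)/h_i = -3/2, 1/2, 1:
  2·σ_0 + 8·σ_1 + 2·σ_2 = 6(Δ_1 - Δ_0) = 12
  2·σ_1 + 8·σ_2 + 2·σ_3 = 6(Δ_2 - Δ_1) = 3
Natural end conditions: σ_0 = σ_3 = 0.
Forward elimination and back-substitution give σ_0 = 0, σ_1 = 3/2, σ_2 = 0, σ_3 = 0.
On [1, 3], g'(t) = b_0 + 2c_0·(t - 1) + 3d_0·(t - 1)² with b_0 = Δ_0 - h_0(2σ_0 + σ_1)/6 = -2, c_0 = σ_0/2 = 0, d_0 = (σ_1 - σ_0)/(6h_0) = 1/8. So g'(1) = -2.

-2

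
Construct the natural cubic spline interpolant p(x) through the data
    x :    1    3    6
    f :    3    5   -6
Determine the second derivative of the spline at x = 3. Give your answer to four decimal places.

Let m_i = p''(x_i). Step sizes h_i = 2, 3; slopes of the chords Δ_i = (y_(i+1) - y_i)/h_i = 1, -11/3.
  2·m_0 + 10·m_1 + 3·m_2 = 6(Δ_1 - Δ_0) = -28
Natural end conditions: m_0 = m_2 = 0.
Solving the tridiagonal system: m_0 = 0, m_1 = -14/5, m_2 = 0.

-2.8000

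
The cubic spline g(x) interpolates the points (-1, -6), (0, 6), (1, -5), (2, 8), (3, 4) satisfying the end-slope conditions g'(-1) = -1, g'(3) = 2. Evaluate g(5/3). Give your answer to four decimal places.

3.6640

Write M_i for g''(x_i). With h_i = 1, 1, 1, 1 and divided differences Δ_i = 12, -11, 13, -4, the continuity of g' gives the tridiagonal system
  1·M_0 + 4·M_1 + 1·M_2 = 6(Δ_1 - Δ_0) = -138
  1·M_1 + 4·M_2 + 1·M_3 = 6(Δ_2 - Δ_1) = 144
  1·M_2 + 4·M_3 + 1·M_4 = 6(Δ_3 - Δ_2) = -102
Clamped end conditions give two more equations: 2h_0·M_0 + h_0·M_1 = 6(Δ_0 - g'(-1)) = 78 and h_3·M_3 + 2h_3·M_4 = 6(g'(3) - Δ_3) = 36.
Forward elimination and back-substitution give M_0 = 2067/28, M_1 = -975/14, M_2 = 267/4, M_3 = -747/14, M_4 = 1251/28.
On [1, 2], g(x) = -5 - 5/14·(x - 1) + 267/8·(x - 1)² - 1121/56·(x - 1)³.
With (x - 1) = 2/3: g(5/3) = 1385/378.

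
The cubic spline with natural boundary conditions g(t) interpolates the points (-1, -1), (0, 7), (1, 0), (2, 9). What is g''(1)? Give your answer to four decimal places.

31.6000

Let M_i = g''(x_i). Step sizes h_i = 1, 1, 1; slopes of the chords Δ_i = (y_(i+1) - y_i)/h_i = 8, -7, 9.
  1·M_0 + 4·M_1 + 1·M_2 = 6(Δ_1 - Δ_0) = -90
  1·M_1 + 4·M_2 + 1·M_3 = 6(Δ_2 - Δ_1) = 96
Natural end conditions: M_0 = M_3 = 0.
Forward elimination and back-substitution give M_0 = 0, M_1 = -152/5, M_2 = 158/5, M_3 = 0.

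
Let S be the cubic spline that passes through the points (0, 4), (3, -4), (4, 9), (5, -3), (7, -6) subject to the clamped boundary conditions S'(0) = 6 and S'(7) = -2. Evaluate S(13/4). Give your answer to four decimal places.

Let M_i = S''(x_i). Step sizes h_i = 3, 1, 1, 2; slopes of the chords Δ_i = (y_(i+1) - y_i)/h_i = -8/3, 13, -12, -3/2.
  3·M_0 + 8·M_1 + 1·M_2 = 6(Δ_1 - Δ_0) = 94
  1·M_1 + 4·M_2 + 1·M_3 = 6(Δ_2 - Δ_1) = -150
  1·M_2 + 6·M_3 + 2·M_4 = 6(Δ_3 - Δ_2) = 63
Clamped end conditions give two more equations: 2h_0·M_0 + h_0·M_1 = 6(Δ_0 - S'(0)) = -52 and h_3·M_3 + 2h_3·M_4 = 6(S'(7) - Δ_3) = -3.
Solving: M_0 = -10297/474, M_1 = 2063/79, M_2 = -7859/158, M_3 = 1805/79, M_4 = -3847/316.
On [3, 4], S(x) = -4 + 3977/316·(x - 3) + 2063/158·(x - 3)² - 3995/316·(x - 3)³.
With (x - 3) = 1/4: S(13/4) = -4755/20224.

-0.2351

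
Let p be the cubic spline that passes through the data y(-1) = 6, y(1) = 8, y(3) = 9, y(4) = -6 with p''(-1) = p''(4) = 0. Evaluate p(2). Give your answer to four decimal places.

11.7386

With M_i denoting the second derivative at x_i, h_i = 2, 2, 1, and Δ_i = (y_(i+1) − y_i)/h_i = 1, 1/2, -15:
  2·M_0 + 8·M_1 + 2·M_2 = 6(Δ_1 - Δ_0) = -3
  2·M_1 + 6·M_2 + 1·M_3 = 6(Δ_2 - Δ_1) = -93
Natural end conditions: M_0 = M_3 = 0.
Forward elimination and back-substitution give M_0 = 0, M_1 = 42/11, M_2 = -369/22, M_3 = 0.
On [1, 3], p(x) = 8 + 39/11·(x - 1) + 21/11·(x - 1)² - 151/88·(x - 1)³.
With (x - 1) = 1: p(2) = 1033/88.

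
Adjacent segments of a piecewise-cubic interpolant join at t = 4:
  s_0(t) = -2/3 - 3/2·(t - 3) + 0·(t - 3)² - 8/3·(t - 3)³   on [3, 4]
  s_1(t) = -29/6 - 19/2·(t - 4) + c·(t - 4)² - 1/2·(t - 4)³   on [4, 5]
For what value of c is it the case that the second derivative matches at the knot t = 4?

-8

s_0''(t) = 0 - 16·(t - 3), so s_0''(4) = -16. On the right, s_1''(4) = 2c, so c = -8.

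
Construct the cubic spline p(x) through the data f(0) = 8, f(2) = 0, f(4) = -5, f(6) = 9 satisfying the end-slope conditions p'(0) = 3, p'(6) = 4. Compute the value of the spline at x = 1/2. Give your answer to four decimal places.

8.2156

Let M_i = p''(x_i). Step sizes h_i = 2, 2, 2; slopes of the chords Δ_i = (y_(i+1) - y_i)/h_i = -4, -5/2, 7.
  2·M_0 + 8·M_1 + 2·M_2 = 6(Δ_1 - Δ_0) = 9
  2·M_1 + 8·M_2 + 2·M_3 = 6(Δ_2 - Δ_1) = 57
Clamped end conditions give two more equations: 2h_0·M_0 + h_0·M_1 = 6(Δ_0 - p'(0)) = -42 and h_2·M_2 + 2h_2·M_3 = 6(p'(6) - Δ_2) = -18.
Solving: M_0 = -341/30, M_1 = 26/15, M_2 = 134/15, M_3 = -269/30.
On [0, 2], p(x) = 8 + 3·x - 341/60·x² + 131/120·x³.
With x = 1/2: p(1/2) = 2629/320.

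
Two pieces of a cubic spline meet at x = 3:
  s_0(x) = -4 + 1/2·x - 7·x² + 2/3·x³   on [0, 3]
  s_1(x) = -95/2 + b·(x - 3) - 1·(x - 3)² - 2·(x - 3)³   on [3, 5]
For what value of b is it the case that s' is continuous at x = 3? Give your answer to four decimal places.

s_0'(x) = 1/2 - 14·x + 2·x², so s_0'(3) = -47/2. On the right, s_1'(3) = b, so b = -47/2.

-23.5000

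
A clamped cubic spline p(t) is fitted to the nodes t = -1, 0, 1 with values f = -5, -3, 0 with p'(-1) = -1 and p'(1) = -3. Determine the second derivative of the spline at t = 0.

5

With M_i denoting the second derivative at x_i, h_i = 1, 1, and Δ_i = (y_(i+1) − y_i)/h_i = 2, 3:
  1·M_0 + 4·M_1 + 1·M_2 = 6(Δ_1 - Δ_0) = 6
Clamped end conditions give two more equations: 2h_0·M_0 + h_0·M_1 = 6(Δ_0 - p'(-1)) = 18 and h_1·M_1 + 2h_1·M_2 = 6(p'(1) - Δ_1) = -36.
Solving the tridiagonal system: M_0 = 13/2, M_1 = 5, M_2 = -41/2.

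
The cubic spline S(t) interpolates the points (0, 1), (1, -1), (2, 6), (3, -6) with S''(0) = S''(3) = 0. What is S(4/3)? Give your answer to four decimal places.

1.6543

With σ_i denoting the second derivative at x_i, h_i = 1, 1, 1, and Δ_i = (y_(i+1) − y_i)/h_i = -2, 7, -12:
  1·σ_0 + 4·σ_1 + 1·σ_2 = 6(Δ_1 - Δ_0) = 54
  1·σ_1 + 4·σ_2 + 1·σ_3 = 6(Δ_2 - Δ_1) = -114
Natural end conditions: σ_0 = σ_3 = 0.
Solving: σ_0 = 0, σ_1 = 22, σ_2 = -34, σ_3 = 0.
On [1, 2], S(t) = -1 + 16/3·(t - 1) + 11·(t - 1)² - 28/3·(t - 1)³.
With (t - 1) = 1/3: S(4/3) = 134/81.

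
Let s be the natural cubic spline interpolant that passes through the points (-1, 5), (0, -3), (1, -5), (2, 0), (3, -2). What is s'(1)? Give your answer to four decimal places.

3.1250

Let m_i = s''(x_i). Step sizes h_i = 1, 1, 1, 1; slopes of the chords Δ_i = (y_(i+1) - y_i)/h_i = -8, -2, 5, -2.
  1·m_0 + 4·m_1 + 1·m_2 = 6(Δ_1 - Δ_0) = 36
  1·m_1 + 4·m_2 + 1·m_3 = 6(Δ_2 - Δ_1) = 42
  1·m_2 + 4·m_3 + 1·m_4 = 6(Δ_3 - Δ_2) = -42
Natural end conditions: m_0 = m_4 = 0.
Solving: m_0 = 0, m_1 = 165/28, m_2 = 87/7, m_3 = -381/28, m_4 = 0.
On [1, 2], s'(t) = b_2 + 2c_2·(t - 1) + 3d_2·(t - 1)² with b_2 = Δ_2 - h_2(2m_2 + m_3)/6 = 25/8, c_2 = m_2/2 = 87/14, d_2 = (m_3 - m_2)/(6h_2) = -243/56. So s'(1) = 25/8.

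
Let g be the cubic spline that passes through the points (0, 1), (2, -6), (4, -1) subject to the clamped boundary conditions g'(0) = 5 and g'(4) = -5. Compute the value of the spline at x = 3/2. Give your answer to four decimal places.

Write σ_i for g''(x_i). With h_i = 2, 2 and divided differences Δ_i = -7/2, 5/2, the continuity of g' gives the tridiagonal system
  2·σ_0 + 8·σ_1 + 2·σ_2 = 6(Δ_1 - Δ_0) = 36
Clamped end conditions give two more equations: 2h_0·σ_0 + h_0·σ_1 = 6(Δ_0 - g'(0)) = -51 and h_1·σ_1 + 2h_1·σ_2 = 6(g'(4) - Δ_1) = -45.
Hence σ_0 = -79/4, σ_1 = 14, σ_2 = -73/4.
On [0, 2], g(x) = 1 + 5·x - 79/8·x² + 45/16·x³.
With x = 3/2: g(3/2) = -541/128.

-4.2266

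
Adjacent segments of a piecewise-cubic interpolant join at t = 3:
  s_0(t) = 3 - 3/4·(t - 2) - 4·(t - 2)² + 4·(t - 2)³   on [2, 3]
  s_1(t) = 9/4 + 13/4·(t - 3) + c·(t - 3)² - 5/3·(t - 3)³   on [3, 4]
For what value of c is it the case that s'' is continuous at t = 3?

s_0''(t) = -8 + 24·(t - 2), so s_0''(3) = 16. On the right, s_1''(3) = 2c, so c = 8.

8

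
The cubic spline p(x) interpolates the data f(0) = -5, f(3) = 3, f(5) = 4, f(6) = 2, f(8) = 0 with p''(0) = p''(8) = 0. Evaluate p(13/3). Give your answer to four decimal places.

4.4350

With m_i denoting the second derivative at x_i, h_i = 3, 2, 1, 2, and Δ_i = (y_(i+1) − y_i)/h_i = 8/3, 1/2, -2, -1:
  3·m_0 + 10·m_1 + 2·m_2 = 6(Δ_1 - Δ_0) = -13
  2·m_1 + 6·m_2 + 1·m_3 = 6(Δ_2 - Δ_1) = -15
  1·m_2 + 6·m_3 + 2·m_4 = 6(Δ_3 - Δ_2) = 6
Natural end conditions: m_0 = m_4 = 0.
Solving the tridiagonal system: m_0 = 0, m_1 = -263/326, m_2 = -402/163, m_3 = 230/163, m_4 = 0.
On [3, 5], p(x) = 3 + 1819/978·(x - 3) - 263/652·(x - 3)² - 541/3912·(x - 3)³.
With (x - 3) = 4/3: p(13/3) = 58555/13203.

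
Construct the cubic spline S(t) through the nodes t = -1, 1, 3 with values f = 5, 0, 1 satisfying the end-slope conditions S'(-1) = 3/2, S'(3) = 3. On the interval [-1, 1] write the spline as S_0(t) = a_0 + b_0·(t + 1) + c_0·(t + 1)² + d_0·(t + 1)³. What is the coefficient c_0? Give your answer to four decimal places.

Write σ_i for S''(x_i). With h_i = 2, 2 and divided differences Δ_i = -5/2, 1/2, the continuity of S' gives the tridiagonal system
  2·σ_0 + 8·σ_1 + 2·σ_2 = 6(Δ_1 - Δ_0) = 18
Clamped end conditions give two more equations: 2h_0·σ_0 + h_0·σ_1 = 6(Δ_0 - S'(-1)) = -24 and h_1·σ_1 + 2h_1·σ_2 = 6(S'(3) - Δ_1) = 15.
Solving: σ_0 = -63/8, σ_1 = 15/4, σ_2 = 15/8.
On [-1, 1], with S_0(t) = a_0 + b_0·(t + 1) + c_0·(t + 1)² + d_0·(t + 1)³: c_0 = σ_0/2 = -63/16, d_0 = (σ_1 - σ_0)/(6h_0) = 31/32, b_0 = Δ_0 - h_0(2σ_0 + σ_1)/6 = 3/2.

-3.9375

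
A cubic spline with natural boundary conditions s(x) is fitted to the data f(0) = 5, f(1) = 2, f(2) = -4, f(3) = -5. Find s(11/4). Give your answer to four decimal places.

-5.1094

Put σ_i = s'' at the i-th knot. Here h = (1, 1, 1) and Δ = (-3, -6, -1), so the interior equations h_(i-1)·σ_(i-1) + 2(h_(i-1)+h_i)·σ_i + h_i·σ_(i+1) = 6(Δ_i − Δ_(i-1)) read
  1·σ_0 + 4·σ_1 + 1·σ_2 = 6(Δ_1 - Δ_0) = -18
  1·σ_1 + 4·σ_2 + 1·σ_3 = 6(Δ_2 - Δ_1) = 30
Natural end conditions: σ_0 = σ_3 = 0.
Solving: σ_0 = 0, σ_1 = -34/5, σ_2 = 46/5, σ_3 = 0.
On [2, 3], s(x) = -4 - 61/15·(x - 2) + 23/5·(x - 2)² - 23/15·(x - 2)³.
With (x - 2) = 3/4: s(11/4) = -327/64.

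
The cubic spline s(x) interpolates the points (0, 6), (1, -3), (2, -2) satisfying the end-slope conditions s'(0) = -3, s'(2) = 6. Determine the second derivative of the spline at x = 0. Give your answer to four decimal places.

Let M_i = s''(x_i). Step sizes h_i = 1, 1; slopes of the chords Δ_i = (y_(i+1) - y_i)/h_i = -9, 1.
  1·M_0 + 4·M_1 + 1·M_2 = 6(Δ_1 - Δ_0) = 60
Clamped end conditions give two more equations: 2h_0·M_0 + h_0·M_1 = 6(Δ_0 - s'(0)) = -36 and h_1·M_1 + 2h_1·M_2 = 6(s'(2) - Δ_1) = 30.
Solving the tridiagonal system: M_0 = -57/2, M_1 = 21, M_2 = 9/2.

-28.5000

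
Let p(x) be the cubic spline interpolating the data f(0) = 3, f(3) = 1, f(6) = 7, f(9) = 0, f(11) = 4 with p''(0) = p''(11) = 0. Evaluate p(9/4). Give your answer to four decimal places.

Put σ_i = p'' at the i-th knot. Here h = (3, 3, 3, 2) and Δ = (-2/3, 2, -7/3, 2), so the interior equations h_(i-1)·σ_(i-1) + 2(h_(i-1)+h_i)·σ_i + h_i·σ_(i+1) = 6(Δ_i − Δ_(i-1)) read
  3·σ_0 + 12·σ_1 + 3·σ_2 = 6(Δ_1 - Δ_0) = 16
  3·σ_1 + 12·σ_2 + 3·σ_3 = 6(Δ_2 - Δ_1) = -26
  3·σ_2 + 10·σ_3 + 2·σ_4 = 6(Δ_3 - Δ_2) = 26
Natural end conditions: σ_0 = σ_4 = 0.
Forward elimination and back-substitution give σ_0 = 0, σ_1 = 155/69, σ_2 = -84/23, σ_3 = 85/23, σ_4 = 0.
On [0, 3], p(x) = 3 - 247/138·x + 0·x² + 155/1242·x³.
With x = 9/4: p(9/4) = 1161/2944.

0.3944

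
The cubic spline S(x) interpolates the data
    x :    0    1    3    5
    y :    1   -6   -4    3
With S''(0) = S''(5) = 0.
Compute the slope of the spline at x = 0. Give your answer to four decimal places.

Let M_i = S''(x_i). Step sizes h_i = 1, 2, 2; slopes of the chords Δ_i = (y_(i+1) - y_i)/h_i = -7, 1, 7/2.
  1·M_0 + 6·M_1 + 2·M_2 = 6(Δ_1 - Δ_0) = 48
  2·M_1 + 8·M_2 + 2·M_3 = 6(Δ_2 - Δ_1) = 15
Natural end conditions: M_0 = M_3 = 0.
Hence M_0 = 0, M_1 = 177/22, M_2 = -3/22, M_3 = 0.
On [0, 1], S'(x) = b_0 + 2c_0·x + 3d_0·x² with b_0 = Δ_0 - h_0(2M_0 + M_1)/6 = -367/44, c_0 = M_0/2 = 0, d_0 = (M_1 - M_0)/(6h_0) = 59/44. So S'(0) = -367/44.

-8.3409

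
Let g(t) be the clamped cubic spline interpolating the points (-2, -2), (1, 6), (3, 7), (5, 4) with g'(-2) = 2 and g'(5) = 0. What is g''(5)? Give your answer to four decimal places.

3.2432

Write σ_i for g''(x_i). With h_i = 3, 2, 2 and divided differences Δ_i = 8/3, 1/2, -3/2, the continuity of g' gives the tridiagonal system
  3·σ_0 + 10·σ_1 + 2·σ_2 = 6(Δ_1 - Δ_0) = -13
  2·σ_1 + 8·σ_2 + 2·σ_3 = 6(Δ_2 - Δ_1) = -12
Clamped end conditions give two more equations: 2h_0·σ_0 + h_0·σ_1 = 6(Δ_0 - g'(-2)) = 4 and h_2·σ_2 + 2h_2·σ_3 = 6(g'(5) - Δ_2) = 9.
Hence σ_0 = 146/111, σ_1 = -48/37, σ_2 = -147/74, σ_3 = 120/37.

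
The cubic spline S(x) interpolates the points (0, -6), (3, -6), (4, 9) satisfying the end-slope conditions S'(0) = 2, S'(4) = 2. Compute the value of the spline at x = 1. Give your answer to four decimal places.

-8.6389

With M_i denoting the second derivative at x_i, h_i = 3, 1, and Δ_i = (y_(i+1) − y_i)/h_i = 0, 15:
  3·M_0 + 8·M_1 + 1·M_2 = 6(Δ_1 - Δ_0) = 90
Clamped end conditions give two more equations: 2h_0·M_0 + h_0·M_1 = 6(Δ_0 - S'(0)) = -12 and h_1·M_1 + 2h_1·M_2 = 6(S'(4) - Δ_1) = -78.
Hence M_0 = -53/4, M_1 = 45/2, M_2 = -201/4.
On [0, 3], S(x) = -6 + 2·x - 53/8·x² + 143/72·x³.
With x = 1: S(1) = -311/36.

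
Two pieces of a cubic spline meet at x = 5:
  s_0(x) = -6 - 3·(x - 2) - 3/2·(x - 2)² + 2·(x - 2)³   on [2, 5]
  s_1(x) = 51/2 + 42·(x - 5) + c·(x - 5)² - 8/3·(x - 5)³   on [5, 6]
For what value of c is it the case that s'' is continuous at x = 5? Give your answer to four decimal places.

s_0''(x) = -3 + 12·(x - 2), so s_0''(5) = 33. On the right, s_1''(5) = 2c, so c = 33/2.

16.5000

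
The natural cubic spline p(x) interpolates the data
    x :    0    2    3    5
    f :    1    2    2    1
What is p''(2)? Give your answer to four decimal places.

-0.4286

Write σ_i for p''(x_i). With h_i = 2, 1, 2 and divided differences Δ_i = 1/2, 0, -1/2, the continuity of p' gives the tridiagonal system
  2·σ_0 + 6·σ_1 + 1·σ_2 = 6(Δ_1 - Δ_0) = -3
  1·σ_1 + 6·σ_2 + 2·σ_3 = 6(Δ_2 - Δ_1) = -3
Natural end conditions: σ_0 = σ_3 = 0.
Solving: σ_0 = 0, σ_1 = -3/7, σ_2 = -3/7, σ_3 = 0.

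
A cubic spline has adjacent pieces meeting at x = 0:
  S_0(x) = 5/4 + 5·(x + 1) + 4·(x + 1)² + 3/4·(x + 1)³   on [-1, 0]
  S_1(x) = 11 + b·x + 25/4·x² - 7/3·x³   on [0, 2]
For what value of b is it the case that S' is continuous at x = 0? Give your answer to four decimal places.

15.2500

S_0'(x) = 5 + 8·(x + 1) + 9/4·(x + 1)², so S_0'(0) = 61/4. On the right, S_1'(0) = b, so b = 61/4.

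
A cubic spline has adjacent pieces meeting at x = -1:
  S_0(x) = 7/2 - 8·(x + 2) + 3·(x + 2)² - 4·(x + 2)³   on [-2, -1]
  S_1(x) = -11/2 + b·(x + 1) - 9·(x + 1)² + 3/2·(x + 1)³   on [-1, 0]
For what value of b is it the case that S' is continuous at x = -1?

S_0'(x) = -8 + 6·(x + 2) - 12·(x + 2)², so S_0'(-1) = -14. On the right, S_1'(-1) = b, so b = -14.

-14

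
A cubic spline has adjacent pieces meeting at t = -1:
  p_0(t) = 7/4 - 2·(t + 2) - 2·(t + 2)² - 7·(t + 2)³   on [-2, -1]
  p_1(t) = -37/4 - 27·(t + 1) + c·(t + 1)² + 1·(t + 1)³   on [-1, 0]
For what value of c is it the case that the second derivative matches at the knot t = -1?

p_0''(t) = -4 - 42·(t + 2), so p_0''(-1) = -46. On the right, p_1''(-1) = 2c, so c = -23.

-23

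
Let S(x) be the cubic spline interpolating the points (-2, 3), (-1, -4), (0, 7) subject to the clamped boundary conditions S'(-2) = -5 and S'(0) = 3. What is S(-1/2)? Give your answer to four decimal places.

1.5625

Put σ_i = S'' at the i-th knot. Here h = (1, 1) and Δ = (-7, 11), so the interior equations h_(i-1)·σ_(i-1) + 2(h_(i-1)+h_i)·σ_i + h_i·σ_(i+1) = 6(Δ_i − Δ_(i-1)) read
  1·σ_0 + 4·σ_1 + 1·σ_2 = 6(Δ_1 - Δ_0) = 108
Clamped end conditions give two more equations: 2h_0·σ_0 + h_0·σ_1 = 6(Δ_0 - S'(-2)) = -12 and h_1·σ_1 + 2h_1·σ_2 = 6(S'(0) - Δ_1) = -48.
Hence σ_0 = -29, σ_1 = 46, σ_2 = -47.
On [-1, 0], S(x) = -4 + 7/2·(x + 1) + 23·(x + 1)² - 31/2·(x + 1)³.
With (x + 1) = 1/2: S(-1/2) = 25/16.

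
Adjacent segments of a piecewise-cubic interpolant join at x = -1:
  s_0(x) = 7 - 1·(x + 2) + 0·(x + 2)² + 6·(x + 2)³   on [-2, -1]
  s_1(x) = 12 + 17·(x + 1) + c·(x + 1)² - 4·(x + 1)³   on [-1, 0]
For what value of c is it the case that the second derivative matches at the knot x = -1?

18

s_0''(x) = 0 + 36·(x + 2), so s_0''(-1) = 36. On the right, s_1''(-1) = 2c, so c = 18.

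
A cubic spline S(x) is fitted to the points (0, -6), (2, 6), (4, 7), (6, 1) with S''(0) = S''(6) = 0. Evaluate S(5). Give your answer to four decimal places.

4.4250

With M_i denoting the second derivative at x_i, h_i = 2, 2, 2, and Δ_i = (y_(i+1) − y_i)/h_i = 6, 1/2, -3:
  2·M_0 + 8·M_1 + 2·M_2 = 6(Δ_1 - Δ_0) = -33
  2·M_1 + 8·M_2 + 2·M_3 = 6(Δ_2 - Δ_1) = -21
Natural end conditions: M_0 = M_3 = 0.
Forward elimination and back-substitution give M_0 = 0, M_1 = -37/10, M_2 = -17/10, M_3 = 0.
On [4, 6], S(x) = 7 - 28/15·(x - 4) - 17/20·(x - 4)² + 17/120·(x - 4)³.
With (x - 4) = 1: S(5) = 177/40.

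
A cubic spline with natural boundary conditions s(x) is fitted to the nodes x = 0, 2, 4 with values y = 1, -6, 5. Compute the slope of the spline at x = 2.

With σ_i denoting the second derivative at x_i, h_i = 2, 2, and Δ_i = (y_(i+1) − y_i)/h_i = -7/2, 11/2:
  2·σ_0 + 8·σ_1 + 2·σ_2 = 6(Δ_1 - Δ_0) = 54
Natural end conditions: σ_0 = σ_2 = 0.
Forward elimination and back-substitution give σ_0 = 0, σ_1 = 27/4, σ_2 = 0.
On [2, 4], s'(x) = b_1 + 2c_1·(x - 2) + 3d_1·(x - 2)² with b_1 = Δ_1 - h_1(2σ_1 + σ_2)/6 = 1, c_1 = σ_1/2 = 27/8, d_1 = (σ_2 - σ_1)/(6h_1) = -9/16. So s'(2) = 1.

1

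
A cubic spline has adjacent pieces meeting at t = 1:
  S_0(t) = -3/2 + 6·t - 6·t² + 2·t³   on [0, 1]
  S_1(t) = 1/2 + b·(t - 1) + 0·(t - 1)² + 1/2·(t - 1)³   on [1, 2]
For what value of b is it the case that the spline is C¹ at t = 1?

S_0'(t) = 6 - 12·t + 6·t², so S_0'(1) = 0. On the right, S_1'(1) = b, so b = 0.

0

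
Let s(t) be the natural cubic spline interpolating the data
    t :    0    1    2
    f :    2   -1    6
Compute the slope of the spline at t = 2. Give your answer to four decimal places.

9.5000

With M_i denoting the second derivative at x_i, h_i = 1, 1, and Δ_i = (y_(i+1) − y_i)/h_i = -3, 7:
  1·M_0 + 4·M_1 + 1·M_2 = 6(Δ_1 - Δ_0) = 60
Natural end conditions: M_0 = M_2 = 0.
Hence M_0 = 0, M_1 = 15, M_2 = 0.
On [1, 2], s'(t) = b_1 + 2c_1·(t - 1) + 3d_1·(t - 1)² with b_1 = Δ_1 - h_1(2M_1 + M_2)/6 = 2, c_1 = M_1/2 = 15/2, d_1 = (M_2 - M_1)/(6h_1) = -5/2. So s'(2) = 19/2.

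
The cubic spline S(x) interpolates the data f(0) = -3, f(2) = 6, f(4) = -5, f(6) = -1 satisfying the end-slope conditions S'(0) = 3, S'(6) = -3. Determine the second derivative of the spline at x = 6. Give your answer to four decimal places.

-13.6000

Write M_i for S''(x_i). With h_i = 2, 2, 2 and divided differences Δ_i = 9/2, -11/2, 2, the continuity of S' gives the tridiagonal system
  2·M_0 + 8·M_1 + 2·M_2 = 6(Δ_1 - Δ_0) = -60
  2·M_1 + 8·M_2 + 2·M_3 = 6(Δ_2 - Δ_1) = 45
Clamped end conditions give two more equations: 2h_0·M_0 + h_0·M_1 = 6(Δ_0 - S'(0)) = 9 and h_2·M_2 + 2h_2·M_3 = 6(S'(6) - Δ_2) = -30.
Forward elimination and back-substitution give M_0 = 43/5, M_1 = -127/10, M_2 = 61/5, M_3 = -68/5.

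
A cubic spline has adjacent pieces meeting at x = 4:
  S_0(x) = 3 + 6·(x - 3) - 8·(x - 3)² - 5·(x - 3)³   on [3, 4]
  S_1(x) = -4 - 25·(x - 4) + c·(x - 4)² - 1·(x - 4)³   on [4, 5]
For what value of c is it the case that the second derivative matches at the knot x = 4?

-23

S_0''(x) = -16 - 30·(x - 3), so S_0''(4) = -46. On the right, S_1''(4) = 2c, so c = -23.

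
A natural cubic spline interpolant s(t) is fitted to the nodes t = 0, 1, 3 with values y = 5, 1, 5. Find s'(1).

-2

Write M_i for s''(x_i). With h_i = 1, 2 and divided differences Δ_i = -4, 2, the continuity of s' gives the tridiagonal system
  1·M_0 + 6·M_1 + 2·M_2 = 6(Δ_1 - Δ_0) = 36
Natural end conditions: M_0 = M_2 = 0.
Solving the tridiagonal system: M_0 = 0, M_1 = 6, M_2 = 0.
On [1, 3], s'(t) = b_1 + 2c_1·(t - 1) + 3d_1·(t - 1)² with b_1 = Δ_1 - h_1(2M_1 + M_2)/6 = -2, c_1 = M_1/2 = 3, d_1 = (M_2 - M_1)/(6h_1) = -1/2. So s'(1) = -2.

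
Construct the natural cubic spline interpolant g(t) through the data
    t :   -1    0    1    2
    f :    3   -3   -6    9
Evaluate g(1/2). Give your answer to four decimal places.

-6.0750

Write M_i for g''(x_i). With h_i = 1, 1, 1 and divided differences Δ_i = -6, -3, 15, the continuity of g' gives the tridiagonal system
  1·M_0 + 4·M_1 + 1·M_2 = 6(Δ_1 - Δ_0) = 18
  1·M_1 + 4·M_2 + 1·M_3 = 6(Δ_2 - Δ_1) = 108
Natural end conditions: M_0 = M_3 = 0.
Hence M_0 = 0, M_1 = -12/5, M_2 = 138/5, M_3 = 0.
On [0, 1], g(t) = -3 - 34/5·t - 6/5·t² + 5·t³.
With t = 1/2: g(1/2) = -243/40.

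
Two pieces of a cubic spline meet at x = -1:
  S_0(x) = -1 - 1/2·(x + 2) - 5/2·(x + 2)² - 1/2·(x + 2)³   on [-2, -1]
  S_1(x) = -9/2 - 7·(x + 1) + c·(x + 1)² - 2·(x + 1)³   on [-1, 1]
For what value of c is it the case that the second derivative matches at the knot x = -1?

-4

S_0''(x) = -5 - 3·(x + 2), so S_0''(-1) = -8. On the right, S_1''(-1) = 2c, so c = -4.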